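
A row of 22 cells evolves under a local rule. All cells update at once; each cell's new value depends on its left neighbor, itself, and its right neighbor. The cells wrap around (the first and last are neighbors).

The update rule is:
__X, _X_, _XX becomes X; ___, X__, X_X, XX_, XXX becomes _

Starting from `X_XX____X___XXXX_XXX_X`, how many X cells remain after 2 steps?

10

step 1: __X____XX__XX____X___X
step 2: _XX___XX__XX____XX__XX
count of X: 10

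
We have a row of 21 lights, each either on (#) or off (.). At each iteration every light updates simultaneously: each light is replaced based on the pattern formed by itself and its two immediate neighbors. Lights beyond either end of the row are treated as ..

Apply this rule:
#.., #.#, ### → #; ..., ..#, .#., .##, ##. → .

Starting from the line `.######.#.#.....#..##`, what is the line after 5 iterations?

.......#.#.#.#.#.....

iteration 1: ..####.#.#.#.....#...
iteration 2: ...##.#.#.#.#.....#..
iteration 3: .....#.#.#.#.#.....#.
iteration 4: ......#.#.#.#.#.....#
iteration 5: .......#.#.#.#.#.....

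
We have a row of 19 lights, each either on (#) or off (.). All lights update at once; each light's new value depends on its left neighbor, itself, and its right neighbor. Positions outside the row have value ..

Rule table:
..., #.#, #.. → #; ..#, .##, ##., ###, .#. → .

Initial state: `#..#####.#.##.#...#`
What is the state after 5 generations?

......#..#..#.#....

generation 1: .#......#.#..#.##..
generation 2: ..#####..#.#..#..##
generation 3: #......#..#.#..#...
generation 4: .#####..#..#.#..###
generation 5: ......#..#..#.#....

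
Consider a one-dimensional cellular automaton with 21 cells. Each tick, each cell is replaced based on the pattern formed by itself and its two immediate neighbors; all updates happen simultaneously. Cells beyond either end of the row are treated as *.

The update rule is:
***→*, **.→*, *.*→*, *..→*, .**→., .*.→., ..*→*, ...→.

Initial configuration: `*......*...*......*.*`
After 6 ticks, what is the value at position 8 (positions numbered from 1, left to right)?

*

**....*.*.*.*....*.*.
***..*.*.*.*.*..*.*.*
*****.*.*.*.*.**.*.*.
******.*.*.*.*.**.*.*
*******.*.*.*.*.**.*.
********.*.*.*.*.**.*
position 8 holds *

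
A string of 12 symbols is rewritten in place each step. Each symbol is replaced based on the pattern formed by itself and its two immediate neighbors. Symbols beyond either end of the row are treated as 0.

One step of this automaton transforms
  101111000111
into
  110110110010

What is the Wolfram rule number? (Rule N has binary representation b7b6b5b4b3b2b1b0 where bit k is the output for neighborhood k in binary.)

181

position 3: 111 → 1  (bit 7 = 1)
position 5: 110 → 0  (bit 6 = 0)
position 1: 101 → 1  (bit 5 = 1)
position 6: 100 → 1  (bit 4 = 1)
position 2: 011 → 0  (bit 3 = 0)
position 0: 010 → 1  (bit 2 = 1)
position 8: 001 → 0  (bit 1 = 0)
position 7: 000 → 1  (bit 0 = 1)
bits b7..b0 = 10110101 = 181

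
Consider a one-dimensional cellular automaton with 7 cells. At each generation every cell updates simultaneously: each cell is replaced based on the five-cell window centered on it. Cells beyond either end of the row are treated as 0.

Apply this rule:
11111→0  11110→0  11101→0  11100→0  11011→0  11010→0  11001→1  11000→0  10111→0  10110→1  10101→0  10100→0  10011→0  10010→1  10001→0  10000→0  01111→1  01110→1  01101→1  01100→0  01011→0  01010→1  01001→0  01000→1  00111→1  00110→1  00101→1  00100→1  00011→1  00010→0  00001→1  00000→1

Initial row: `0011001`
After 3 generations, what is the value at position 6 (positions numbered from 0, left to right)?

1110111
1100010
1000011
position 6 holds 1

1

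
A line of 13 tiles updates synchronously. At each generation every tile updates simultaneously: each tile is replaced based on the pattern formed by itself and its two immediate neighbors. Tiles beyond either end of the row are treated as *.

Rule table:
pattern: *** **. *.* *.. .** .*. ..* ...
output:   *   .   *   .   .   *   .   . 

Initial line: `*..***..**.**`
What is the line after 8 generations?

....*........

....*.....*.*
....*.....**.
....*.......*
....*........
....*........  (fixed point — unchanged through generation 8)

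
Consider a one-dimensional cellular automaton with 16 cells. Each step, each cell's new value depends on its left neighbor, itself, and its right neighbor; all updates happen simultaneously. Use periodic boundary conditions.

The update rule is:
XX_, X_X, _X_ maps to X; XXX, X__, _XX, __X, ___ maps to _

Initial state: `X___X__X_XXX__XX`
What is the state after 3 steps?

X___X__XX__X____
X___X___X__X____
X___X___X__X____

X___X___X__X____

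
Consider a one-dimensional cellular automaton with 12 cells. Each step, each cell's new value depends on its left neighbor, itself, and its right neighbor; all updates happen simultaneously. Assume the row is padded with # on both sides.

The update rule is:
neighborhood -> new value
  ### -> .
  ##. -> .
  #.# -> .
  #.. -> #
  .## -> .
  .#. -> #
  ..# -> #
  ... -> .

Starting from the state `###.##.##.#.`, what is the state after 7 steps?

........#.#.

..........#.
#........##.
.#......#...
.##....###.#
...#..#.....
#.######...#
........#.#.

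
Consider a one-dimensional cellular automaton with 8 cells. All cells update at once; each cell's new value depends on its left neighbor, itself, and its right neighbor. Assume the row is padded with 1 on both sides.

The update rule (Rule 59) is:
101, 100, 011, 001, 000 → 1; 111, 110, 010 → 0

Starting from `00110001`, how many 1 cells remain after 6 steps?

11101111
00011000
11110111
00001100
11111011
00000110
count of 1: 2

2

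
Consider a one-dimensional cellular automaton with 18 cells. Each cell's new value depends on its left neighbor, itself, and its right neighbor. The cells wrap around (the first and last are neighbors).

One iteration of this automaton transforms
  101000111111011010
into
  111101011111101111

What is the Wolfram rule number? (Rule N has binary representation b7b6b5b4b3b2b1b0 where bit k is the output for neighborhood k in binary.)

246

position 7: 111 → 1  (bit 7 = 1)
position 11: 110 → 1  (bit 6 = 1)
position 1: 101 → 1  (bit 5 = 1)
position 3: 100 → 1  (bit 4 = 1)
position 6: 011 → 0  (bit 3 = 0)
position 0: 010 → 1  (bit 2 = 1)
position 5: 001 → 1  (bit 1 = 1)
position 4: 000 → 0  (bit 0 = 0)
bits b7..b0 = 11110110 = 246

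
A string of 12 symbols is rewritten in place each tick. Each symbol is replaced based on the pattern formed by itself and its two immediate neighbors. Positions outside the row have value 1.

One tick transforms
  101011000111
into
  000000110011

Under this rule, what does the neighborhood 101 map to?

At position 1 the neighborhood is 101; the next row has 0 there.

0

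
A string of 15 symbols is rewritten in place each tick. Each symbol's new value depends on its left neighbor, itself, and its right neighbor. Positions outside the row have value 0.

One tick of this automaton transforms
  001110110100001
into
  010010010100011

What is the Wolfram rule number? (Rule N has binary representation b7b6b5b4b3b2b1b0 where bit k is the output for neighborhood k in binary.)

position 3: 111 → 0  (bit 7 = 0)
position 4: 110 → 1  (bit 6 = 1)
position 5: 101 → 0  (bit 5 = 0)
position 10: 100 → 0  (bit 4 = 0)
position 2: 011 → 0  (bit 3 = 0)
position 9: 010 → 1  (bit 2 = 1)
position 1: 001 → 1  (bit 1 = 1)
position 0: 000 → 0  (bit 0 = 0)
bits b7..b0 = 01000110 = 70

70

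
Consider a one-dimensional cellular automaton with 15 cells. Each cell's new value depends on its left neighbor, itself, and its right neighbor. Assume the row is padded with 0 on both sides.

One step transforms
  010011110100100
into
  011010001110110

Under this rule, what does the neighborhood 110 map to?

0

At position 7 the neighborhood is 110; the next row has 0 there.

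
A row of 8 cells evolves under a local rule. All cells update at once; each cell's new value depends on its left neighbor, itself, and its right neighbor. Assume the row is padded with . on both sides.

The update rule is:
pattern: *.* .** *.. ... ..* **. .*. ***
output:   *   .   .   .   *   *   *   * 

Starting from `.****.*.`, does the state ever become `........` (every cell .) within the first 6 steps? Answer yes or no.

*.*****.
**.****.
.**.***.
*.**.**.
**.**.*.
.**.***.
step 6 is .**.***., still not uniform .

no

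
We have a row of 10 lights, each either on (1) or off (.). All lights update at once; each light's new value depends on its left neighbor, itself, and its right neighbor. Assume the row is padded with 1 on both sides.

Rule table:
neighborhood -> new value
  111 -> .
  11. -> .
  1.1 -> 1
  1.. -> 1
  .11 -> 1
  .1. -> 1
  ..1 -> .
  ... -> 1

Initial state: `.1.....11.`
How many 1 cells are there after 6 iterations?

iteration 1: 111111.1.1
iteration 2: ......1111
iteration 3: 11111.1...
iteration 4: .....1111.
iteration 5: 1111.1...1
iteration 6: ....1111.1
count of 1: 5

5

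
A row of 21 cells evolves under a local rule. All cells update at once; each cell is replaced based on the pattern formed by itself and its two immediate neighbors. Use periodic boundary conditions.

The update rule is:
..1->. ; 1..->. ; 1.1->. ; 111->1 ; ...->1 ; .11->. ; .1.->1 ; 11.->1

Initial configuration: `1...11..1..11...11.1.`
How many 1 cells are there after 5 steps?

9

step 1: 1.1..1..1...1.1..1.1.
step 2: 1.1..1..1.1.1.1..1.1.
step 3: 1.1..1..1.1.1.1..1.1.  (fixed point — unchanged through step 5)
count of 1: 9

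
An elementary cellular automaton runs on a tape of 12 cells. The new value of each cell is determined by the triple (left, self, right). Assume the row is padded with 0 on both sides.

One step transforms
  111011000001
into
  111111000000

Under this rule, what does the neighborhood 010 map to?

At position 11 the neighborhood is 010; the next row has 0 there.

0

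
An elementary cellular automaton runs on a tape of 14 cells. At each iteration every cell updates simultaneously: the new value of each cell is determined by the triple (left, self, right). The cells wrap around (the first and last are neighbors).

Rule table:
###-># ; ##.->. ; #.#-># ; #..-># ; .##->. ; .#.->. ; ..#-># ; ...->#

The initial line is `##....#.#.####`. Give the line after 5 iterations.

#.#..#.#.#.#..

#.####.#.#.###
.#.##.#.#.#.##
#.#..#.#.#.#..
.#.##.#.#.#.##  (repeats iteration 2; period 2)
iteration 5: #.#..#.#.#.#..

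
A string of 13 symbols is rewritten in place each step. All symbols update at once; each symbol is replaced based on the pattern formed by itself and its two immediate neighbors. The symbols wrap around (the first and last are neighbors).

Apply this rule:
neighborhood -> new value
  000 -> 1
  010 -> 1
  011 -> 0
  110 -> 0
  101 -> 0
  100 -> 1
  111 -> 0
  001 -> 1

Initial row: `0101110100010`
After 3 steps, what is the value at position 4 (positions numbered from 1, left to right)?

step 1: 1100000111111
step 2: 0011111000000
step 3: 1100000111111
position 4 holds 0

0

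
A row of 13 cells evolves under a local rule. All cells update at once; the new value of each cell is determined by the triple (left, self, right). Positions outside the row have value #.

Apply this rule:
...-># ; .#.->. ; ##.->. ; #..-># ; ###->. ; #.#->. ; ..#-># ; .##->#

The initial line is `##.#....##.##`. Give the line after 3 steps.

.....#####.##

step 1: ....#####..#.
step 2: #####....##..
step 3: .....#####.##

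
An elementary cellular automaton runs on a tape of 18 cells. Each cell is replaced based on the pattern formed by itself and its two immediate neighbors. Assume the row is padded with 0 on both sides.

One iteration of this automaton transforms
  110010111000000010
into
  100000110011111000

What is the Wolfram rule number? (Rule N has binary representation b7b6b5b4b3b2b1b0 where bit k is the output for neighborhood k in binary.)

position 7: 111 → 1  (bit 7 = 1)
position 1: 110 → 0  (bit 6 = 0)
position 5: 101 → 0  (bit 5 = 0)
position 2: 100 → 0  (bit 4 = 0)
position 0: 011 → 1  (bit 3 = 1)
position 4: 010 → 0  (bit 2 = 0)
position 3: 001 → 0  (bit 1 = 0)
position 10: 000 → 1  (bit 0 = 1)
bits b7..b0 = 10001001 = 137

137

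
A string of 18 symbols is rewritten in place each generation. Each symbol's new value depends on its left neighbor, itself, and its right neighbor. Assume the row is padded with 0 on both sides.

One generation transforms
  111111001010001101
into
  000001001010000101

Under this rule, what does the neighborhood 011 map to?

0

At position 0 the neighborhood is 011; the next row has 0 there.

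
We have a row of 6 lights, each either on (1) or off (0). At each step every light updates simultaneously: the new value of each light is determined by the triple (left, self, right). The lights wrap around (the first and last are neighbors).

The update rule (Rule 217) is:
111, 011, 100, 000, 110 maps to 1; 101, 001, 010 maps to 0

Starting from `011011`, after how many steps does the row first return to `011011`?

011011

1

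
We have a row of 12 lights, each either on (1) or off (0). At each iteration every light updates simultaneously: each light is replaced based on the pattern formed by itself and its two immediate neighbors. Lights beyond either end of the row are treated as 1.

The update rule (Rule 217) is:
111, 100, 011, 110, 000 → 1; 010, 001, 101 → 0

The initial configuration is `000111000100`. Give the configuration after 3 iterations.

110111110010
110111111000
110111111110

110111111110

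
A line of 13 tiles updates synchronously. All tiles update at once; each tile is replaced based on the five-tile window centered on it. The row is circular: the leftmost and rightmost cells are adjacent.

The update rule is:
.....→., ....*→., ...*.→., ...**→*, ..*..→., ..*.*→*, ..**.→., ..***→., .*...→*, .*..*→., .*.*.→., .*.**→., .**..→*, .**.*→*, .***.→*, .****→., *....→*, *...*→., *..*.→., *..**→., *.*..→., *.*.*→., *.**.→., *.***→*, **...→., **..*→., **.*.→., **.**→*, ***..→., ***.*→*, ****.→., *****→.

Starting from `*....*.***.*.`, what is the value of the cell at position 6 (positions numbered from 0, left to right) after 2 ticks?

.

.**..*.***...
*.*..*.**..*.
position 6 holds .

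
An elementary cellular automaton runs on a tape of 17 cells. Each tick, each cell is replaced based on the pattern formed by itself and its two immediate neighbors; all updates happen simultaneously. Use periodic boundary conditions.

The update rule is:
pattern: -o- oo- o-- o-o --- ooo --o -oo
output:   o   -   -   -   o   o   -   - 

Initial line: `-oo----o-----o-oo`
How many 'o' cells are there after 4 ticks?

4

----oo-o-ooo-o---
ooo----o--o--o-oo
oo--oo-o--o--o--o
o------o--o--o---
count of o: 4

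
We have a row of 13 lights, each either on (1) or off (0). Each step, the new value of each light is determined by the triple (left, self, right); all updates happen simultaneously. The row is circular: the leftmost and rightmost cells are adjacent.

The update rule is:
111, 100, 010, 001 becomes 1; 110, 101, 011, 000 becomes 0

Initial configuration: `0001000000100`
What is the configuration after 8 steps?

0011010010110

0011100001110
0101010010101
0101011110101
0101001100101
0101110011101
0100101101001
0111100001111
0011010010110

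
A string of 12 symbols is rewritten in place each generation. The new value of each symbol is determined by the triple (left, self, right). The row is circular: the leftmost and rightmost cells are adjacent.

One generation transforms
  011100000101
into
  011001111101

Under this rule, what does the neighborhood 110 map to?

At position 3 the neighborhood is 110; the next row has 0 there.

0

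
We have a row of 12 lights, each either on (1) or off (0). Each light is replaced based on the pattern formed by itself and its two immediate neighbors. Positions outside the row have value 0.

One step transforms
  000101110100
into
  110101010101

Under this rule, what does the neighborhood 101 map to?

0

At position 4 the neighborhood is 101; the next row has 0 there.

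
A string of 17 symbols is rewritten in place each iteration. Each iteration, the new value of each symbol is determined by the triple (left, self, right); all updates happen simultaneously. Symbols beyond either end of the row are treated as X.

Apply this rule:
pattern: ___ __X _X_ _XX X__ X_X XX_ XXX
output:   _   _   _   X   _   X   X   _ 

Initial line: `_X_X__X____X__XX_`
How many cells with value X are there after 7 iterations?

X_X___________XXX
XX____________X__
_X_______________
X________________
X________________  (fixed point — unchanged through iteration 7)
count of X: 1

1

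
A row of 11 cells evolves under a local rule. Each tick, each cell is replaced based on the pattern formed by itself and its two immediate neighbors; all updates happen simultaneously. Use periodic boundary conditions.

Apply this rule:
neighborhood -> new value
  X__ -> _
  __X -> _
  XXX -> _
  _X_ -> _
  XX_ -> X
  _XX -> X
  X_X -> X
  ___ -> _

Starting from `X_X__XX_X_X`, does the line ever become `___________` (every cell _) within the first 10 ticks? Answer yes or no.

XX___XXX_XX
_X___X_XXX_
______XX_X_
______XXX__
______X_X__
_______X___
___________
all cells are _ at tick 7

yes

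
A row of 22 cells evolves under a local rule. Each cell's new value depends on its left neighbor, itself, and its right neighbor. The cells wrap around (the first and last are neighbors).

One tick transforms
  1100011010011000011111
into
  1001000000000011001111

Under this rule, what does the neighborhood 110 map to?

0

At position 1 the neighborhood is 110; the next row has 0 there.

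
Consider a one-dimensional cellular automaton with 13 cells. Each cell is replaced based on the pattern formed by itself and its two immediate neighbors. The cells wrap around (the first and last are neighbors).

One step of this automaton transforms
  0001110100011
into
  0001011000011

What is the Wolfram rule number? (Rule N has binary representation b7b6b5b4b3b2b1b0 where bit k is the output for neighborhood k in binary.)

104

position 4: 111 → 0  (bit 7 = 0)
position 5: 110 → 1  (bit 6 = 1)
position 6: 101 → 1  (bit 5 = 1)
position 0: 100 → 0  (bit 4 = 0)
position 3: 011 → 1  (bit 3 = 1)
position 7: 010 → 0  (bit 2 = 0)
position 2: 001 → 0  (bit 1 = 0)
position 1: 000 → 0  (bit 0 = 0)
bits b7..b0 = 01101000 = 104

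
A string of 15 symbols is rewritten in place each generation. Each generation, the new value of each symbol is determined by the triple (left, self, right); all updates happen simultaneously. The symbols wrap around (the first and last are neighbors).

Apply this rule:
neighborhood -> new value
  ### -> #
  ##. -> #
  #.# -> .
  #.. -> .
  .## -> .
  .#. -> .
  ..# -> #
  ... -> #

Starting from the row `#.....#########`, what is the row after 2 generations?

#.####.########
#..###..#######

#..###..#######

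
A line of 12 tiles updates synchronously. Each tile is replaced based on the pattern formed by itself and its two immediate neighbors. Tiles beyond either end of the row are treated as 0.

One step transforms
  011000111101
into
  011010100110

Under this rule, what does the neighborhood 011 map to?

At position 1 the neighborhood is 011; the next row has 1 there.

1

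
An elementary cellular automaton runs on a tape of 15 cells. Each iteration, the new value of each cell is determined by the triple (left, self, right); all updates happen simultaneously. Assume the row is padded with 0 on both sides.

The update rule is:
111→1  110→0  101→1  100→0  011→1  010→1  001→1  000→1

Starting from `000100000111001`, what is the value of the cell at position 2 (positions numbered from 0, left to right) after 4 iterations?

1

111101111110011
111011111100110
110111111001100
101111110011001
position 2 holds 1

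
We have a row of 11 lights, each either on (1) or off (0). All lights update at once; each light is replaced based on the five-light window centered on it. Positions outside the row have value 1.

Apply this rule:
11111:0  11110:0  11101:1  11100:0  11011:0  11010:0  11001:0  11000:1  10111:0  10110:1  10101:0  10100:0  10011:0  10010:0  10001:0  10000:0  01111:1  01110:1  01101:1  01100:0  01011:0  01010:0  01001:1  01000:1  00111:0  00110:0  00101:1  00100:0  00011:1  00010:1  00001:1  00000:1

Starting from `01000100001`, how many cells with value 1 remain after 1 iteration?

iteration 1: 00101010110
count of 1: 5

5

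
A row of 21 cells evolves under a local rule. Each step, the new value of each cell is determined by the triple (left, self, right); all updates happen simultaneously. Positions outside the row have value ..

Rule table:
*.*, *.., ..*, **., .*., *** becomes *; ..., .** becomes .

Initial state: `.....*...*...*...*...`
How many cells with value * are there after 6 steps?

step 1: ....***.***.***.***..
step 2: ...*.***.***.***.***.
step 3: ..***.***.***.***.***
step 4: .*.***.***.***.***.**
step 5: ***.***.***.***.***.*
step 6: .***.***.***.***.****
count of *: 16

16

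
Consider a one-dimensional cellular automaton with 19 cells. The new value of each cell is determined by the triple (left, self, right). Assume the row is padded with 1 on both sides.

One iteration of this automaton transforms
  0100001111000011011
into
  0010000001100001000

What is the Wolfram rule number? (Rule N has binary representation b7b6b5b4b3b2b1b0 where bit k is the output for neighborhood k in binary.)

position 7: 111 → 0  (bit 7 = 0)
position 9: 110 → 1  (bit 6 = 1)
position 0: 101 → 0  (bit 5 = 0)
position 2: 100 → 1  (bit 4 = 1)
position 6: 011 → 0  (bit 3 = 0)
position 1: 010 → 0  (bit 2 = 0)
position 5: 001 → 0  (bit 1 = 0)
position 3: 000 → 0  (bit 0 = 0)
bits b7..b0 = 01010000 = 80

80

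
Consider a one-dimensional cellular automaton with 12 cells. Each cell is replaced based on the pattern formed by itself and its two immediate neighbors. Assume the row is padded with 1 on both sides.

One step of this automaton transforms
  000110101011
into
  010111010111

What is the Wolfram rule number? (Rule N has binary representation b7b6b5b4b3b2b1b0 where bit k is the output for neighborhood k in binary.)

position 11: 111 → 1  (bit 7 = 1)
position 4: 110 → 1  (bit 6 = 1)
position 5: 101 → 1  (bit 5 = 1)
position 0: 100 → 0  (bit 4 = 0)
position 3: 011 → 1  (bit 3 = 1)
position 6: 010 → 0  (bit 2 = 0)
position 2: 001 → 0  (bit 1 = 0)
position 1: 000 → 1  (bit 0 = 1)
bits b7..b0 = 11101001 = 233

233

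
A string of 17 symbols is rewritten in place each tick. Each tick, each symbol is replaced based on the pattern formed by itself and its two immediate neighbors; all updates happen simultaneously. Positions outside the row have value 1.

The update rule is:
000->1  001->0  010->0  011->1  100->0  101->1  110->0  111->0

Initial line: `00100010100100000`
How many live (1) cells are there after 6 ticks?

6

00001001000001110
01100000011101001
11001111010010001
00001000100000101
01100010001110011
11001000101000010
count of 1: 6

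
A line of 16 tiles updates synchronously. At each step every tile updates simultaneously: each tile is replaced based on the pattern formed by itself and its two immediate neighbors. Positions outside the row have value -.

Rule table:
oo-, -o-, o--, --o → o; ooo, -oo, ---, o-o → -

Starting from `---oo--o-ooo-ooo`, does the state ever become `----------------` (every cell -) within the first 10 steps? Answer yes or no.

no

--o-oooo---o---o
-oo----oo-ooo-oo
o-oo--o-o---o--o
o--oooo-oo-ooooo
ooo---o--o-----o
--oo-oooooo---oo
-o-o------oo-o-o
oo-oo----o-o-o-o
-o--oo--oo-o-o-o
oooo-ooo-o-o-o-o
step 10 is oooo-ooo-o-o-o-o, still not uniform -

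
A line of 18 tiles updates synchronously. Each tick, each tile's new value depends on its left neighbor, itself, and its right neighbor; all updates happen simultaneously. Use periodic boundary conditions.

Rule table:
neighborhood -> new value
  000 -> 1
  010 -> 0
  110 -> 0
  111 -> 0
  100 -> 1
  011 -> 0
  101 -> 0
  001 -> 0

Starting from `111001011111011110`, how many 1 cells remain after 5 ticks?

1

tick 1: 000100000000000000
tick 2: 110011111111111111
tick 3: 001000000000000000
tick 4: 100111111111111111
tick 5: 010000000000000000
count of 1: 1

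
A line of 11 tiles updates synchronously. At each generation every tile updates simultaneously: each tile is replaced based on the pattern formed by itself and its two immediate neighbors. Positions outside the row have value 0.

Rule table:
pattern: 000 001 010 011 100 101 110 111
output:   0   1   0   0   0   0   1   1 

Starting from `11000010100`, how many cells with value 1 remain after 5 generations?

1

01000100000
10001000000
00010000000
00100000000
01000000000
count of 1: 1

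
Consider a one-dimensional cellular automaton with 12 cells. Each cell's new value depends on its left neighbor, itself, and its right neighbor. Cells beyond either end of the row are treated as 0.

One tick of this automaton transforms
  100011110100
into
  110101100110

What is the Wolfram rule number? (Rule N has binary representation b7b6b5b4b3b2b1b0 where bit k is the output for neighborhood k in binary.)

150

position 5: 111 → 1  (bit 7 = 1)
position 7: 110 → 0  (bit 6 = 0)
position 8: 101 → 0  (bit 5 = 0)
position 1: 100 → 1  (bit 4 = 1)
position 4: 011 → 0  (bit 3 = 0)
position 0: 010 → 1  (bit 2 = 1)
position 3: 001 → 1  (bit 1 = 1)
position 2: 000 → 0  (bit 0 = 0)
bits b7..b0 = 10010110 = 150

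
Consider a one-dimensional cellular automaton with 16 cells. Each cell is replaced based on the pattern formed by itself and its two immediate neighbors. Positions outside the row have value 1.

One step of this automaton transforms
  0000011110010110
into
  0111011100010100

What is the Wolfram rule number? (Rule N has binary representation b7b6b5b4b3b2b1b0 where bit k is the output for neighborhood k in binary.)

141

position 6: 111 → 1  (bit 7 = 1)
position 8: 110 → 0  (bit 6 = 0)
position 12: 101 → 0  (bit 5 = 0)
position 0: 100 → 0  (bit 4 = 0)
position 5: 011 → 1  (bit 3 = 1)
position 11: 010 → 1  (bit 2 = 1)
position 4: 001 → 0  (bit 1 = 0)
position 1: 000 → 1  (bit 0 = 1)
bits b7..b0 = 10001101 = 141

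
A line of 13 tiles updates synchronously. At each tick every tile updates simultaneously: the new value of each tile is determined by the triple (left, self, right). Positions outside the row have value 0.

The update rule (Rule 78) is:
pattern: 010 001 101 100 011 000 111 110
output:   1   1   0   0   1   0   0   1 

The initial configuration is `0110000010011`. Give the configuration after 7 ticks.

1110000110111
1010001110101
1010011010101
1010111010101
1010101010101
1010101010101  (fixed point — unchanged through tick 7)

1010101010101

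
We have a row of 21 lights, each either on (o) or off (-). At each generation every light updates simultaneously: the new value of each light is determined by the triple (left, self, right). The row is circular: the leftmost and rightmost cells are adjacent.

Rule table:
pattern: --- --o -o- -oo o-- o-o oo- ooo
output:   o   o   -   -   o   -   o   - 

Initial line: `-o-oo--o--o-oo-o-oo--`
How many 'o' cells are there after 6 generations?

13

o---ooo-oo---o----ooo
oooo--o--oooo-oooo---
---ooo-oo---o----oooo
ooo--o--oooo-oooo---o
--ooo-oo---o----oooo-
oo--o--oooo-oooo---oo
count of o: 13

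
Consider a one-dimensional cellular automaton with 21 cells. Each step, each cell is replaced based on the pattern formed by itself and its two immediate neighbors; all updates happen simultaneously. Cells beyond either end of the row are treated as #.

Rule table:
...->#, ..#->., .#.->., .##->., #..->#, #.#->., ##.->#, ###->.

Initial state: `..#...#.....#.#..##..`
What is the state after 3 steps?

#..##..####....#..##.
##..##....####..#..#.
.##..####....##..#...

.##..####....##..#...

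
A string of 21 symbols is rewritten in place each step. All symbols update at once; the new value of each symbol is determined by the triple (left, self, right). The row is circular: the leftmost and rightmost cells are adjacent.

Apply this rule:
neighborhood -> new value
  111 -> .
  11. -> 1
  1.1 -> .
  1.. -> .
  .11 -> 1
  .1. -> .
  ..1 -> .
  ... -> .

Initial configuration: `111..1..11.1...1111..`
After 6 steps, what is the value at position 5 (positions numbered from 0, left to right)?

.

step 1: 1.1.....11.....1..1..
step 2: ........11...........
step 3: ........11...........  (fixed point — unchanged through step 6)
position 5 holds .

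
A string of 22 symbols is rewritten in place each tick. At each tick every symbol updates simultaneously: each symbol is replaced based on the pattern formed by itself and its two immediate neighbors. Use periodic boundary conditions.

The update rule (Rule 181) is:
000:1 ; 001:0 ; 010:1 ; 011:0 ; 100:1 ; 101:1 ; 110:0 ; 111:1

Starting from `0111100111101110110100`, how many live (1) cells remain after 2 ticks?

13

tick 1: 0011010011010101001111
tick 2: 1000111000111111100110
count of 1: 13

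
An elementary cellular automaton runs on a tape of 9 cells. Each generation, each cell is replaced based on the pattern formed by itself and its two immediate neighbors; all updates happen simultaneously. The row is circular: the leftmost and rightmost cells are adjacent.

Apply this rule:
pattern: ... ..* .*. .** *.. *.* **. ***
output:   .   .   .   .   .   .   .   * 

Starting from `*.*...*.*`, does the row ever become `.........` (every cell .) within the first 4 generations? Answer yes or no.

yes

.........
all cells are . at generation 1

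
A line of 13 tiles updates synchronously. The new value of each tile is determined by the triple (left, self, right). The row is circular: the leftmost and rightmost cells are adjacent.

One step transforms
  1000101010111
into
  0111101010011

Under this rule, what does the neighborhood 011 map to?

0

At position 10 the neighborhood is 011; the next row has 0 there.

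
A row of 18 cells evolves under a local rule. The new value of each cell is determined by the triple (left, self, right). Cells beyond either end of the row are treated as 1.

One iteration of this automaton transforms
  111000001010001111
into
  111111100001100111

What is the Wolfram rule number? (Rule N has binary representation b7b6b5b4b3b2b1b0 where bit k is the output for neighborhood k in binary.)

position 0: 111 → 1  (bit 7 = 1)
position 2: 110 → 1  (bit 6 = 1)
position 9: 101 → 0  (bit 5 = 0)
position 3: 100 → 1  (bit 4 = 1)
position 14: 011 → 0  (bit 3 = 0)
position 8: 010 → 0  (bit 2 = 0)
position 7: 001 → 0  (bit 1 = 0)
position 4: 000 → 1  (bit 0 = 1)
bits b7..b0 = 11010001 = 209

209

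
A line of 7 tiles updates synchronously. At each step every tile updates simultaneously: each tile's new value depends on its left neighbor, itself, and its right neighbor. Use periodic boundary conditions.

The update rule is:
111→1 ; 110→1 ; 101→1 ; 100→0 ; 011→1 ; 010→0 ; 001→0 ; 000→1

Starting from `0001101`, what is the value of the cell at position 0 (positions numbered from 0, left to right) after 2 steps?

0

step 1: 0101110
step 2: 0011110
position 0 holds 0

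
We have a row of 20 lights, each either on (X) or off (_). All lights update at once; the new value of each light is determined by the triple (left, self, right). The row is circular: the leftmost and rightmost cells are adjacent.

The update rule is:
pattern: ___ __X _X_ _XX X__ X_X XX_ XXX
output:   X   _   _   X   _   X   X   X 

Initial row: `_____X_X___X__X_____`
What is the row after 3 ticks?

tick 1: XXXX__X__X______XXXX
tick 2: XXXX_______XXXX_XXXX
tick 3: XXXX_XXXXX_XXXXXXXXX

XXXX_XXXXX_XXXXXXXXX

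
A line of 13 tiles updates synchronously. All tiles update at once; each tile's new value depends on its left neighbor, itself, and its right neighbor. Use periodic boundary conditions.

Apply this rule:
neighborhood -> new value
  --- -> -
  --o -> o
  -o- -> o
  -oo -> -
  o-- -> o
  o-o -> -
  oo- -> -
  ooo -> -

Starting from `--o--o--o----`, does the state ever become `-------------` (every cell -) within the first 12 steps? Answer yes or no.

yes

step 1: -ooooooooo---
step 2: o---------o--
step 3: oo-------oooo
step 4: --o-----o----
step 5: -ooo---ooo---
step 6: o---o-o---o--
step 7: oo-oo-oo-oooo
step 8: -------------
all cells are - at step 8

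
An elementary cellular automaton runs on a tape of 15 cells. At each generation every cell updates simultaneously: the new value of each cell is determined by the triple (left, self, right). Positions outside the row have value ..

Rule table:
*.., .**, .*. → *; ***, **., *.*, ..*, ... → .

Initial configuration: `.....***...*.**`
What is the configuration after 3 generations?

.....*..*..*.*.

generation 1: .....*..*..*.*.
generation 2: .....**.**.*.**
generation 3: .....*..*..*.*.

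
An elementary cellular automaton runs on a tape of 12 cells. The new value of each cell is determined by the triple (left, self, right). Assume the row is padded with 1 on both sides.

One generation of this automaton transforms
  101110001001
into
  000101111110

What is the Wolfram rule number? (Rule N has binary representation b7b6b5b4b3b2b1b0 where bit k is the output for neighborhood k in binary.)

position 3: 111 → 1  (bit 7 = 1)
position 0: 110 → 0  (bit 6 = 0)
position 1: 101 → 0  (bit 5 = 0)
position 5: 100 → 1  (bit 4 = 1)
position 2: 011 → 0  (bit 3 = 0)
position 8: 010 → 1  (bit 2 = 1)
position 7: 001 → 1  (bit 1 = 1)
position 6: 000 → 1  (bit 0 = 1)
bits b7..b0 = 10010111 = 151

151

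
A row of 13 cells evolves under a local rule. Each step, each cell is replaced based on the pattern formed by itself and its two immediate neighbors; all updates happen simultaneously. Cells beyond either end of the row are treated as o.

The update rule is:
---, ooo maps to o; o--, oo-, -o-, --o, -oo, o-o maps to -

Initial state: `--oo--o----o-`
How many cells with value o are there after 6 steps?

--------oo---
-oooooo----o-
--oooo--oo---
---oo------o-
-o----oooo---
---oo--oo--o-
count of o: 5

5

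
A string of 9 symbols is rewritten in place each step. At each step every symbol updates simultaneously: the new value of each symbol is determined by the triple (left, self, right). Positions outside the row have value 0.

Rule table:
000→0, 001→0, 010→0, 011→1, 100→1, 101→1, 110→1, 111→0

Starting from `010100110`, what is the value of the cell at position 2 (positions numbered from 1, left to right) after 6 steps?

001010111
000101101
000011110
000010011
000001011
000000111
position 2 holds 0

0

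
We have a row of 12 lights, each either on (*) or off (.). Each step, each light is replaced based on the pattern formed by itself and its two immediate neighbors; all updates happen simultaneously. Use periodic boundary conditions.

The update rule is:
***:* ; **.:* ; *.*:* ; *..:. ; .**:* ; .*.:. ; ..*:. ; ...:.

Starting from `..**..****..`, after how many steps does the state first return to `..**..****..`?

1

..**..****..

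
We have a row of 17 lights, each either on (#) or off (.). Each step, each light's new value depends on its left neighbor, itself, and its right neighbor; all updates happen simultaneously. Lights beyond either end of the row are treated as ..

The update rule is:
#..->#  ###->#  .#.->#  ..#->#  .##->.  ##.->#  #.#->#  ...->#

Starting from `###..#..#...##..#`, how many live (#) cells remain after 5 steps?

step 1: .###########.####
step 2: #.###########.###
step 3: ##.###########.##
step 4: .##.###########.#
step 5: #.##.############
count of #: 15

15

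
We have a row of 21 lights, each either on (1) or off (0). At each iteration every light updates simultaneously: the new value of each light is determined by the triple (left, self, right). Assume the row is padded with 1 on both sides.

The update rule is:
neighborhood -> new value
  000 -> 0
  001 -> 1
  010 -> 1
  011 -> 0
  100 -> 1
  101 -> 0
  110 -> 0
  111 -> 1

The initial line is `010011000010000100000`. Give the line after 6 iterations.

011100100111001110001
001011111010110101010
111001110010000101010
110110101111001101010
100000100110110001010
010001111000001011010

010001111000001011010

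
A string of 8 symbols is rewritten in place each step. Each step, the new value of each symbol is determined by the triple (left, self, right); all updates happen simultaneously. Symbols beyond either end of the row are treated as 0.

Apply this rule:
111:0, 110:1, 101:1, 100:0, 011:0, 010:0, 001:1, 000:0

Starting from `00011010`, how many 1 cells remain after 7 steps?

step 1: 00101100
step 2: 01010100
step 3: 10101000
step 4: 01010000
step 5: 10100000
step 6: 01000000
step 7: 10000000
count of 1: 1

1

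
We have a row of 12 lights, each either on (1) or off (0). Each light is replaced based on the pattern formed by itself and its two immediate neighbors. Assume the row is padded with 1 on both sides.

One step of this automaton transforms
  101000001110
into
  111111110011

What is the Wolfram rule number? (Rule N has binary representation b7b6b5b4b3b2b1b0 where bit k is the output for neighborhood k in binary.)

position 9: 111 → 0  (bit 7 = 0)
position 0: 110 → 1  (bit 6 = 1)
position 1: 101 → 1  (bit 5 = 1)
position 3: 100 → 1  (bit 4 = 1)
position 8: 011 → 0  (bit 3 = 0)
position 2: 010 → 1  (bit 2 = 1)
position 7: 001 → 1  (bit 1 = 1)
position 4: 000 → 1  (bit 0 = 1)
bits b7..b0 = 01110111 = 119

119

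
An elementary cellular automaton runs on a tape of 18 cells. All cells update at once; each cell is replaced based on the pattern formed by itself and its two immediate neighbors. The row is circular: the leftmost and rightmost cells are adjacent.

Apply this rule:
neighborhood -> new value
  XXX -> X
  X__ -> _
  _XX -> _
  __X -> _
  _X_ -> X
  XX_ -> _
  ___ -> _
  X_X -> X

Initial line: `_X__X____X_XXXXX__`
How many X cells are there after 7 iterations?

iteration 1: _X__X____XX_XXX___
iteration 2: _X__X______X_X____
iteration 3: _X__X______XXX____
iteration 4: _X__X_______X_____
iteration 5: _X__X_______X_____  (fixed point — unchanged through iteration 7)
count of X: 3

3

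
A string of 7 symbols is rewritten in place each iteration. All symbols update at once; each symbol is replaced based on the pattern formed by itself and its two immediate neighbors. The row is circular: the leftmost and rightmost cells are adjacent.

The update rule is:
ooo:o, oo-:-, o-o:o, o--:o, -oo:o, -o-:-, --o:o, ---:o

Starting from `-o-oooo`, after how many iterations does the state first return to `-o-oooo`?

o-oooo-
-oooo-o
oooo-o-
ooo-o-o
oo-o-oo
o-o-ooo
-o-oooo

7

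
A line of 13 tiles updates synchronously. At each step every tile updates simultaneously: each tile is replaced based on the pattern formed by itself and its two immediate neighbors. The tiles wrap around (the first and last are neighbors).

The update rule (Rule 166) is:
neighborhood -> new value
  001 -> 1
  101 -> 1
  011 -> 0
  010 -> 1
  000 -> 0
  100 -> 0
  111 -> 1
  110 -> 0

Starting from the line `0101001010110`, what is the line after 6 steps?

1011100010110

1111011111000
0110101110001
1001110100011
0010101100101
0111110001111
1011100010110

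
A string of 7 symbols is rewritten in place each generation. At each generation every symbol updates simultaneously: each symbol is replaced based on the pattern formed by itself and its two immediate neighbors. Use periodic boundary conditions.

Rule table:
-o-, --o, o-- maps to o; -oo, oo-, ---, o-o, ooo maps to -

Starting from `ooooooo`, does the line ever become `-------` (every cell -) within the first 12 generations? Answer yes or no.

-------
all cells are - at generation 1

yes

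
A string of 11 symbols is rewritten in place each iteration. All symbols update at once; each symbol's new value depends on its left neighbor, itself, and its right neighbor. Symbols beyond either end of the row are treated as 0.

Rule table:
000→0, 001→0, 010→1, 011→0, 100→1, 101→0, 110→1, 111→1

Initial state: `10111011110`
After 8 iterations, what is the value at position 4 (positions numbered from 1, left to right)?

iteration 1: 10011001111
iteration 2: 11001100111
iteration 3: 01100110011
iteration 4: 00110011001
iteration 5: 00011001101
iteration 6: 00001100101
iteration 7: 00000110101
iteration 8: 00000010101
position 4 holds 0

0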